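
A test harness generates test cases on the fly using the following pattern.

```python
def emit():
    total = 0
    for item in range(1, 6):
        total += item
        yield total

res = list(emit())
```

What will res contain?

Step 1: Generator accumulates running sum:
  item=1: total = 1, yield 1
  item=2: total = 3, yield 3
  item=3: total = 6, yield 6
  item=4: total = 10, yield 10
  item=5: total = 15, yield 15
Therefore res = [1, 3, 6, 10, 15].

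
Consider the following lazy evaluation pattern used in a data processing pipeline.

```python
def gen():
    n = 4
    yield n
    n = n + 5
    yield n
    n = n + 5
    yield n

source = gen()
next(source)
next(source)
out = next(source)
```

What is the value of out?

Step 1: Trace through generator execution:
  Yield 1: n starts at 4, yield 4
  Yield 2: n = 4 + 5 = 9, yield 9
  Yield 3: n = 9 + 5 = 14, yield 14
Step 2: First next() gets 4, second next() gets the second value, third next() yields 14.
Therefore out = 14.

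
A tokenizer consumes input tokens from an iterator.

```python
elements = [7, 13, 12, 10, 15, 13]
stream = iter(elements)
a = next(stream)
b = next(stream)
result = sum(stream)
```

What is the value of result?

Step 1: Create iterator over [7, 13, 12, 10, 15, 13].
Step 2: a = next() = 7, b = next() = 13.
Step 3: sum() of remaining [12, 10, 15, 13] = 50.
Therefore result = 50.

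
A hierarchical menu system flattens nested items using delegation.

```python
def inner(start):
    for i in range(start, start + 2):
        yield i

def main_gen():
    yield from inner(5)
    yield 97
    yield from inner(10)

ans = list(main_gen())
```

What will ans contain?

Step 1: main_gen() delegates to inner(5):
  yield 5
  yield 6
Step 2: yield 97
Step 3: Delegates to inner(10):
  yield 10
  yield 11
Therefore ans = [5, 6, 97, 10, 11].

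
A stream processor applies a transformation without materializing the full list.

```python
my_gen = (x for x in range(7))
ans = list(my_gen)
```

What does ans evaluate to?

Step 1: Generator expression iterates range(7): [0, 1, 2, 3, 4, 5, 6].
Step 2: list() collects all values.
Therefore ans = [0, 1, 2, 3, 4, 5, 6].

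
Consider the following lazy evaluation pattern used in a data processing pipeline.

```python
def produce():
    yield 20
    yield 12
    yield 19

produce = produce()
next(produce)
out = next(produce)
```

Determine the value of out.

Step 1: produce() creates a generator.
Step 2: next(produce) yields 20 (consumed and discarded).
Step 3: next(produce) yields 12, assigned to out.
Therefore out = 12.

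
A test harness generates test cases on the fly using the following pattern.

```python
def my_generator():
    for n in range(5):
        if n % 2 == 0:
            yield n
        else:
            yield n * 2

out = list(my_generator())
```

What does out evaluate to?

Step 1: For each n in range(5), yield n if even, else n*2:
  n=0 (even): yield 0
  n=1 (odd): yield 1*2 = 2
  n=2 (even): yield 2
  n=3 (odd): yield 3*2 = 6
  n=4 (even): yield 4
Therefore out = [0, 2, 2, 6, 4].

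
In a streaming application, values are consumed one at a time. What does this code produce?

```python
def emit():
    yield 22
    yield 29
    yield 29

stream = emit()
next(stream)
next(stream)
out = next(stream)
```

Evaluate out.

Step 1: emit() creates a generator.
Step 2: next(stream) yields 22 (consumed and discarded).
Step 3: next(stream) yields 29 (consumed and discarded).
Step 4: next(stream) yields 29, assigned to out.
Therefore out = 29.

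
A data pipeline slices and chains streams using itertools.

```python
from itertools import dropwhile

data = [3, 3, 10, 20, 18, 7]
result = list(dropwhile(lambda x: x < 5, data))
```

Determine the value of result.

Step 1: dropwhile drops elements while < 5:
  3 < 5: dropped
  3 < 5: dropped
  10: kept (dropping stopped)
Step 2: Remaining elements kept regardless of condition.
Therefore result = [10, 20, 18, 7].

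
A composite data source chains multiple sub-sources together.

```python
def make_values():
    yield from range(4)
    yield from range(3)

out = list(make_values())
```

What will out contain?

Step 1: Trace yields in order:
  yield 0
  yield 1
  yield 2
  yield 3
  yield 0
  yield 1
  yield 2
Therefore out = [0, 1, 2, 3, 0, 1, 2].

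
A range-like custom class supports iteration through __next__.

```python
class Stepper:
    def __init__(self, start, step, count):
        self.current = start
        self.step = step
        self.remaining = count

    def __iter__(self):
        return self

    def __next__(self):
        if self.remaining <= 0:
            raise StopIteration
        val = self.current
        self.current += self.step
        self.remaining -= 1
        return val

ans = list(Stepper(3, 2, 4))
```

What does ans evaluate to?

Step 1: Stepper starts at 3, increments by 2, for 4 steps:
  Yield 3, then current += 2
  Yield 5, then current += 2
  Yield 7, then current += 2
  Yield 9, then current += 2
Therefore ans = [3, 5, 7, 9].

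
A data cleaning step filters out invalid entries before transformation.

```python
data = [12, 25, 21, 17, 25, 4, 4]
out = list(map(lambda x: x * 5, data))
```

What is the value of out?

Step 1: Apply lambda x: x * 5 to each element:
  12 -> 60
  25 -> 125
  21 -> 105
  17 -> 85
  25 -> 125
  4 -> 20
  4 -> 20
Therefore out = [60, 125, 105, 85, 125, 20, 20].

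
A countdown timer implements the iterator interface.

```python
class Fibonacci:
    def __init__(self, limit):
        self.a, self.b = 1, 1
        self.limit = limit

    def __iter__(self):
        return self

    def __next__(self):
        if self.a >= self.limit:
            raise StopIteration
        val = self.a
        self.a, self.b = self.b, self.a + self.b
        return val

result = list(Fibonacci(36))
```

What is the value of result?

Step 1: Fibonacci-like sequence (a=1, b=1) until >= 36:
  Yield 1, then a,b = 1,2
  Yield 1, then a,b = 2,3
  Yield 2, then a,b = 3,5
  Yield 3, then a,b = 5,8
  Yield 5, then a,b = 8,13
  Yield 8, then a,b = 13,21
  Yield 13, then a,b = 21,34
  Yield 21, then a,b = 34,55
  Yield 34, then a,b = 55,89
Step 2: 55 >= 36, stop.
Therefore result = [1, 1, 2, 3, 5, 8, 13, 21, 34].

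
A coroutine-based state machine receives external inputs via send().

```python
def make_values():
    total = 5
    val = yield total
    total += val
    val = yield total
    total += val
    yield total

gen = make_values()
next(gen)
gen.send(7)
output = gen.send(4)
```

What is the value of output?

Step 1: next() -> yield total=5.
Step 2: send(7) -> val=7, total = 5+7 = 12, yield 12.
Step 3: send(4) -> val=4, total = 12+4 = 16, yield 16.
Therefore output = 16.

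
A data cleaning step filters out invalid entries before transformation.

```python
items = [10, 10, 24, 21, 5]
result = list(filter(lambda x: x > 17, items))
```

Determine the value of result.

Step 1: Filter elements > 17:
  10: removed
  10: removed
  24: kept
  21: kept
  5: removed
Therefore result = [24, 21].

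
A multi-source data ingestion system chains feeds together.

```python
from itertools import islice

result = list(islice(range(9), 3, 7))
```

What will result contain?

Step 1: islice(range(9), 3, 7) takes elements at indices [3, 7).
Step 2: Elements: [3, 4, 5, 6].
Therefore result = [3, 4, 5, 6].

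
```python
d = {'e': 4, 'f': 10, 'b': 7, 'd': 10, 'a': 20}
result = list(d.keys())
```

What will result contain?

Step 1: d.keys() returns the dictionary keys in insertion order.
Therefore result = ['e', 'f', 'b', 'd', 'a'].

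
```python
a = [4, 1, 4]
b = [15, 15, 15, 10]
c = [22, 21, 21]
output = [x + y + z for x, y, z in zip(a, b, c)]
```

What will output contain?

Step 1: zip three lists (truncates to shortest, len=3):
  4 + 15 + 22 = 41
  1 + 15 + 21 = 37
  4 + 15 + 21 = 40
Therefore output = [41, 37, 40].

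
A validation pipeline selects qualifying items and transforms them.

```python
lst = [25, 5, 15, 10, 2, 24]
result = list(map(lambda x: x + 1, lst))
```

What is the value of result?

Step 1: Apply lambda x: x + 1 to each element:
  25 -> 26
  5 -> 6
  15 -> 16
  10 -> 11
  2 -> 3
  24 -> 25
Therefore result = [26, 6, 16, 11, 3, 25].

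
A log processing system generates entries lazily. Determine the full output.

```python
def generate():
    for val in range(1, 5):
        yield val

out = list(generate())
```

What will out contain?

Step 1: The generator yields each value from range(1, 5).
Step 2: list() consumes all yields: [1, 2, 3, 4].
Therefore out = [1, 2, 3, 4].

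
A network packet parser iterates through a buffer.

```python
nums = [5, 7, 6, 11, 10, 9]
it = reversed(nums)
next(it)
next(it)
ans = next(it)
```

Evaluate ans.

Step 1: reversed([5, 7, 6, 11, 10, 9]) gives iterator: [9, 10, 11, 6, 7, 5].
Step 2: First next() = 9, second next() = 10.
Step 3: Third next() = 11.
Therefore ans = 11.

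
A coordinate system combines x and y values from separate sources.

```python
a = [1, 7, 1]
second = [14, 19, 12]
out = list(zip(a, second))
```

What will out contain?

Step 1: zip pairs elements at same index:
  Index 0: (1, 14)
  Index 1: (7, 19)
  Index 2: (1, 12)
Therefore out = [(1, 14), (7, 19), (1, 12)].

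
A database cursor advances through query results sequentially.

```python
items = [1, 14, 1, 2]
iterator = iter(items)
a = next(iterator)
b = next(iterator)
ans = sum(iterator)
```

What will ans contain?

Step 1: Create iterator over [1, 14, 1, 2].
Step 2: a = next() = 1, b = next() = 14.
Step 3: sum() of remaining [1, 2] = 3.
Therefore ans = 3.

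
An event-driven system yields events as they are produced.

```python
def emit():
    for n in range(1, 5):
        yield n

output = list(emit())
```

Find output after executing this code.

Step 1: The generator yields each value from range(1, 5).
Step 2: list() consumes all yields: [1, 2, 3, 4].
Therefore output = [1, 2, 3, 4].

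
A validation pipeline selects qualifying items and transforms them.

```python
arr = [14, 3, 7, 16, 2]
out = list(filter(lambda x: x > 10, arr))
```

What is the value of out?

Step 1: Filter elements > 10:
  14: kept
  3: removed
  7: removed
  16: kept
  2: removed
Therefore out = [14, 16].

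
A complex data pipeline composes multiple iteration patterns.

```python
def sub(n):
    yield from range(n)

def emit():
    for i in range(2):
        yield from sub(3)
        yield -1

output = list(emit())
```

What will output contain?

Step 1: For each i in range(2):
  i=0: yield from sub(3) -> [0, 1, 2], then yield -1
  i=1: yield from sub(3) -> [0, 1, 2], then yield -1
Therefore output = [0, 1, 2, -1, 0, 1, 2, -1].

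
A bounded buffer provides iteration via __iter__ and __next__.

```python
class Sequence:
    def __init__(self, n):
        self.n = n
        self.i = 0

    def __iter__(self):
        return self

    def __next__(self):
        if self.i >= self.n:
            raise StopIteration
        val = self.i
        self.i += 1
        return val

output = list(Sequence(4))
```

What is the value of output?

Step 1: Sequence(4) creates an iterator counting 0 to 3.
Step 2: list() consumes all values: [0, 1, 2, 3].
Therefore output = [0, 1, 2, 3].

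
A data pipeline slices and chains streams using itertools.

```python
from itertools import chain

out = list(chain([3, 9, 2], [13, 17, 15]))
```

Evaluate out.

Step 1: chain() concatenates iterables: [3, 9, 2] + [13, 17, 15].
Therefore out = [3, 9, 2, 13, 17, 15].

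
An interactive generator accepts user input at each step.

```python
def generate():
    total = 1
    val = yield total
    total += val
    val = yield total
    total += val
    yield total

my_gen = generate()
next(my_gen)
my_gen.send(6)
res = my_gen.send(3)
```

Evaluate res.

Step 1: next() -> yield total=1.
Step 2: send(6) -> val=6, total = 1+6 = 7, yield 7.
Step 3: send(3) -> val=3, total = 7+3 = 10, yield 10.
Therefore res = 10.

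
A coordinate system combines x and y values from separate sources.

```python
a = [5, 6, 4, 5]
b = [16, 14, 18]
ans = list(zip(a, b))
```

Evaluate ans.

Step 1: zip stops at shortest (len(a)=4, len(b)=3):
  Index 0: (5, 16)
  Index 1: (6, 14)
  Index 2: (4, 18)
Step 2: Last element of a (5) has no pair, dropped.
Therefore ans = [(5, 16), (6, 14), (4, 18)].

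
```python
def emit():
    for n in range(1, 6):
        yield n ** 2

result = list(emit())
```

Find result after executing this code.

Step 1: For each n in range(1, 6), yield n**2:
  n=1: yield 1**2 = 1
  n=2: yield 2**2 = 4
  n=3: yield 3**2 = 9
  n=4: yield 4**2 = 16
  n=5: yield 5**2 = 25
Therefore result = [1, 4, 9, 16, 25].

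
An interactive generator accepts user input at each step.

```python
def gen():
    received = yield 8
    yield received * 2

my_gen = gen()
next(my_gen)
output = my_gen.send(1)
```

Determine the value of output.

Step 1: next(my_gen) advances to first yield, producing 8.
Step 2: send(1) resumes, received = 1.
Step 3: yield received * 2 = 1 * 2 = 2.
Therefore output = 2.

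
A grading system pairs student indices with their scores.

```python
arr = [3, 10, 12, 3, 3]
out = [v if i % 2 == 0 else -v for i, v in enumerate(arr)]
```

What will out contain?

Step 1: For each (i, v), keep v if i is even, negate if odd:
  i=0 (even): keep 3
  i=1 (odd): negate to -10
  i=2 (even): keep 12
  i=3 (odd): negate to -3
  i=4 (even): keep 3
Therefore out = [3, -10, 12, -3, 3].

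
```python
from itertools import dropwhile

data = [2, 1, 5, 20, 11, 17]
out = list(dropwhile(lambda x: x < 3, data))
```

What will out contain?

Step 1: dropwhile drops elements while < 3:
  2 < 3: dropped
  1 < 3: dropped
  5: kept (dropping stopped)
Step 2: Remaining elements kept regardless of condition.
Therefore out = [5, 20, 11, 17].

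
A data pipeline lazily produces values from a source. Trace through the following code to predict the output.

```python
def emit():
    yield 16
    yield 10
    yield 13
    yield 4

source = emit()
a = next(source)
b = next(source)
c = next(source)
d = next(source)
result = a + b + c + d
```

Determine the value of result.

Step 1: Create generator and consume all values:
  a = next(source) = 16
  b = next(source) = 10
  c = next(source) = 13
  d = next(source) = 4
Step 2: result = 16 + 10 + 13 + 4 = 43.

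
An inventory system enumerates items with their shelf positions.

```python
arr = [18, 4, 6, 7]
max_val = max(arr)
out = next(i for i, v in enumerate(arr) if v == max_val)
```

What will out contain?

Step 1: max([18, 4, 6, 7]) = 18.
Step 2: Find first index where value == 18:
  Index 0: 18 == 18, found!
Therefore out = 0.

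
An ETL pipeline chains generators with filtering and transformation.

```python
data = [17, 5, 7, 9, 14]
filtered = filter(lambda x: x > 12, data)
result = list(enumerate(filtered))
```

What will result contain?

Step 1: Filter [17, 5, 7, 9, 14] for > 12: [17, 14].
Step 2: enumerate re-indexes from 0: [(0, 17), (1, 14)].
Therefore result = [(0, 17), (1, 14)].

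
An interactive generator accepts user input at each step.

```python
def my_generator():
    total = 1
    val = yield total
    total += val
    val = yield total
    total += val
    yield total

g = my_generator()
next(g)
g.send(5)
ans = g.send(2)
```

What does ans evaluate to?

Step 1: next() -> yield total=1.
Step 2: send(5) -> val=5, total = 1+5 = 6, yield 6.
Step 3: send(2) -> val=2, total = 6+2 = 8, yield 8.
Therefore ans = 8.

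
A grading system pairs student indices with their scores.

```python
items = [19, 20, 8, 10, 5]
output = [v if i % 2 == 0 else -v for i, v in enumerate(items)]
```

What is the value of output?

Step 1: For each (i, v), keep v if i is even, negate if odd:
  i=0 (even): keep 19
  i=1 (odd): negate to -20
  i=2 (even): keep 8
  i=3 (odd): negate to -10
  i=4 (even): keep 5
Therefore output = [19, -20, 8, -10, 5].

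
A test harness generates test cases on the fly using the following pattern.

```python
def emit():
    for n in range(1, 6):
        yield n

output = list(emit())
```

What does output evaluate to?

Step 1: The generator yields each value from range(1, 6).
Step 2: list() consumes all yields: [1, 2, 3, 4, 5].
Therefore output = [1, 2, 3, 4, 5].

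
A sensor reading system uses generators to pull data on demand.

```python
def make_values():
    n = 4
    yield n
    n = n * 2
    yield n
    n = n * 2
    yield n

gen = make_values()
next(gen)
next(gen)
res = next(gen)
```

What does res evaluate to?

Step 1: Trace through generator execution:
  Yield 1: n starts at 4, yield 4
  Yield 2: n = 4 * 2 = 8, yield 8
  Yield 3: n = 8 * 2 = 16, yield 16
Step 2: First next() gets 4, second next() gets the second value, third next() yields 16.
Therefore res = 16.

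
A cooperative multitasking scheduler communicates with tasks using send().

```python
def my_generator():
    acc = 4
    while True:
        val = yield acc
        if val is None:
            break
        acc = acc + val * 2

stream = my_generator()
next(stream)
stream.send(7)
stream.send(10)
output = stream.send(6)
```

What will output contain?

Step 1: next() -> yield acc=4.
Step 2: send(7) -> val=7, acc = 4 + 7*2 = 18, yield 18.
Step 3: send(10) -> val=10, acc = 18 + 10*2 = 38, yield 38.
Step 4: send(6) -> val=6, acc = 38 + 6*2 = 50, yield 50.
Therefore output = 50.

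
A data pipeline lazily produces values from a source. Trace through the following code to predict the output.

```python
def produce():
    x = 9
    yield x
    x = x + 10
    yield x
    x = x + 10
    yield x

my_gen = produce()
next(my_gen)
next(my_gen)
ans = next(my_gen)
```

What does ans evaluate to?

Step 1: Trace through generator execution:
  Yield 1: x starts at 9, yield 9
  Yield 2: x = 9 + 10 = 19, yield 19
  Yield 3: x = 19 + 10 = 29, yield 29
Step 2: First next() gets 9, second next() gets the second value, third next() yields 29.
Therefore ans = 29.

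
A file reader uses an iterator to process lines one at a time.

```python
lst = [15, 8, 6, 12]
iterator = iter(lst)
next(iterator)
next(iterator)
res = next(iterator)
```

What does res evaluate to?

Step 1: Create iterator over [15, 8, 6, 12].
Step 2: next() consumes 15.
Step 3: next() consumes 8.
Step 4: next() returns 6.
Therefore res = 6.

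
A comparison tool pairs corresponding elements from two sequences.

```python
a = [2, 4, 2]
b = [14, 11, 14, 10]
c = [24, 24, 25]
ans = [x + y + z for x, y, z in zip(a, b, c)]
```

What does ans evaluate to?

Step 1: zip three lists (truncates to shortest, len=3):
  2 + 14 + 24 = 40
  4 + 11 + 24 = 39
  2 + 14 + 25 = 41
Therefore ans = [40, 39, 41].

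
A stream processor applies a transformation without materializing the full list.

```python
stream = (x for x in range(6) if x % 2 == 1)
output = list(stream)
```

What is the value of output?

Step 1: Filter range(6) keeping only odd values:
  x=0: even, excluded
  x=1: odd, included
  x=2: even, excluded
  x=3: odd, included
  x=4: even, excluded
  x=5: odd, included
Therefore output = [1, 3, 5].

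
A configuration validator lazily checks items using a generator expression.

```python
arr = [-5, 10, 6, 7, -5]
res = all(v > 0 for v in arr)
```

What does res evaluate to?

Step 1: Check v > 0 for each element in [-5, 10, 6, 7, -5]:
  -5 > 0: False
  10 > 0: True
  6 > 0: True
  7 > 0: True
  -5 > 0: False
Step 2: all() returns False.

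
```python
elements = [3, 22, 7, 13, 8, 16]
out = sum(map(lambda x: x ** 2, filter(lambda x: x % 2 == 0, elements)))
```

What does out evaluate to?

Step 1: Filter even numbers from [3, 22, 7, 13, 8, 16]: [22, 8, 16]
Step 2: Square each: [484, 64, 256]
Step 3: Sum = 804.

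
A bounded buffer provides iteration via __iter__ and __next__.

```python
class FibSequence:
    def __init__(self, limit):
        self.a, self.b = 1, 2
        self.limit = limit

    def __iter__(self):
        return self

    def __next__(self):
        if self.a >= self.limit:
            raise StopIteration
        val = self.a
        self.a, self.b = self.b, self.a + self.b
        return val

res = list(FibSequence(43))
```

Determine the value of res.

Step 1: Fibonacci-like sequence (a=1, b=2) until >= 43:
  Yield 1, then a,b = 2,3
  Yield 2, then a,b = 3,5
  Yield 3, then a,b = 5,8
  Yield 5, then a,b = 8,13
  Yield 8, then a,b = 13,21
  Yield 13, then a,b = 21,34
  Yield 21, then a,b = 34,55
  Yield 34, then a,b = 55,89
Step 2: 55 >= 43, stop.
Therefore res = [1, 2, 3, 5, 8, 13, 21, 34].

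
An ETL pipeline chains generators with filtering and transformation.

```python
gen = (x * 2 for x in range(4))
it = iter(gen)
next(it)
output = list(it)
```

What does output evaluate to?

Step 1: Generator produces [0, 2, 4, 6].
Step 2: next(it) consumes first element (0).
Step 3: list(it) collects remaining: [2, 4, 6].
Therefore output = [2, 4, 6].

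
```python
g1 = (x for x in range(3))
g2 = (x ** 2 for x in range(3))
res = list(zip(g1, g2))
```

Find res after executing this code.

Step 1: g1 produces [0, 1, 2].
Step 2: g2 produces [0, 1, 4].
Step 3: zip pairs them: [(0, 0), (1, 1), (2, 4)].
Therefore res = [(0, 0), (1, 1), (2, 4)].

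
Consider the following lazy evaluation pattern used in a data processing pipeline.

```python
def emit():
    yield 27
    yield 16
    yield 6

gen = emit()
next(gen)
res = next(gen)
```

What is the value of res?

Step 1: emit() creates a generator.
Step 2: next(gen) yields 27 (consumed and discarded).
Step 3: next(gen) yields 16, assigned to res.
Therefore res = 16.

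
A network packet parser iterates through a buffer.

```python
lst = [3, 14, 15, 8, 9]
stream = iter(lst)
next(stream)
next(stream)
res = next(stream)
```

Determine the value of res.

Step 1: Create iterator over [3, 14, 15, 8, 9].
Step 2: next() consumes 3.
Step 3: next() consumes 14.
Step 4: next() returns 15.
Therefore res = 15.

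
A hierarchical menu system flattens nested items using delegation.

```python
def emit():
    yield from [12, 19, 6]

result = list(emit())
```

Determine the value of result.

Step 1: yield from delegates to the iterable, yielding each element.
Step 2: Collected values: [12, 19, 6].
Therefore result = [12, 19, 6].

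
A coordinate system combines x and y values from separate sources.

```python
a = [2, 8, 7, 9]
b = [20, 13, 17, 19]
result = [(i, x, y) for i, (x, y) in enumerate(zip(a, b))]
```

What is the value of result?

Step 1: enumerate(zip(a, b)) gives index with paired elements:
  i=0: (2, 20)
  i=1: (8, 13)
  i=2: (7, 17)
  i=3: (9, 19)
Therefore result = [(0, 2, 20), (1, 8, 13), (2, 7, 17), (3, 9, 19)].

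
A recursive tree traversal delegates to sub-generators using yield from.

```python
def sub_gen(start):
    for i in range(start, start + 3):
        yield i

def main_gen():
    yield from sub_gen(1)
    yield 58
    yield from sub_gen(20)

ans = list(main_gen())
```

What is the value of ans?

Step 1: main_gen() delegates to sub_gen(1):
  yield 1
  yield 2
  yield 3
Step 2: yield 58
Step 3: Delegates to sub_gen(20):
  yield 20
  yield 21
  yield 22
Therefore ans = [1, 2, 3, 58, 20, 21, 22].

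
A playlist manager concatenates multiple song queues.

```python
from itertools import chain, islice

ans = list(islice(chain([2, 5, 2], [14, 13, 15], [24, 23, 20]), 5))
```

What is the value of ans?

Step 1: chain([2, 5, 2], [14, 13, 15], [24, 23, 20]) = [2, 5, 2, 14, 13, 15, 24, 23, 20].
Step 2: islice takes first 5 elements: [2, 5, 2, 14, 13].
Therefore ans = [2, 5, 2, 14, 13].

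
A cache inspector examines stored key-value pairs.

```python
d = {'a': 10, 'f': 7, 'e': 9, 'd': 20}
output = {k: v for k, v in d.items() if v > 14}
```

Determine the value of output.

Step 1: Filter items where value > 14:
  'a': 10 <= 14: removed
  'f': 7 <= 14: removed
  'e': 9 <= 14: removed
  'd': 20 > 14: kept
Therefore output = {'d': 20}.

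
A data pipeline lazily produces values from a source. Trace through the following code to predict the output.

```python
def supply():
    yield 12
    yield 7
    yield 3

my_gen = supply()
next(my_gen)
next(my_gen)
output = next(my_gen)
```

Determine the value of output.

Step 1: supply() creates a generator.
Step 2: next(my_gen) yields 12 (consumed and discarded).
Step 3: next(my_gen) yields 7 (consumed and discarded).
Step 4: next(my_gen) yields 3, assigned to output.
Therefore output = 3.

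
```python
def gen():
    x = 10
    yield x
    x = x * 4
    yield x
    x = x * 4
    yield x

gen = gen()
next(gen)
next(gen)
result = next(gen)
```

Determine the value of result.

Step 1: Trace through generator execution:
  Yield 1: x starts at 10, yield 10
  Yield 2: x = 10 * 4 = 40, yield 40
  Yield 3: x = 40 * 4 = 160, yield 160
Step 2: First next() gets 10, second next() gets the second value, third next() yields 160.
Therefore result = 160.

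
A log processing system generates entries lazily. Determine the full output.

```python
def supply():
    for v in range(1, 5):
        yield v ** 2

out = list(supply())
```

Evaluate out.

Step 1: For each v in range(1, 5), yield v**2:
  v=1: yield 1**2 = 1
  v=2: yield 2**2 = 4
  v=3: yield 3**2 = 9
  v=4: yield 4**2 = 16
Therefore out = [1, 4, 9, 16].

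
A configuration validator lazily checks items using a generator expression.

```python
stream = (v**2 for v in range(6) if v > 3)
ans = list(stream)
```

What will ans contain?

Step 1: For range(6), keep v > 3, then square:
  v=0: 0 <= 3, excluded
  v=1: 1 <= 3, excluded
  v=2: 2 <= 3, excluded
  v=3: 3 <= 3, excluded
  v=4: 4 > 3, yield 4**2 = 16
  v=5: 5 > 3, yield 5**2 = 25
Therefore ans = [16, 25].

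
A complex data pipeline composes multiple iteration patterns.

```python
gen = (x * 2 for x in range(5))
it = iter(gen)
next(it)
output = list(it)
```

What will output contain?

Step 1: Generator produces [0, 2, 4, 6, 8].
Step 2: next(it) consumes first element (0).
Step 3: list(it) collects remaining: [2, 4, 6, 8].
Therefore output = [2, 4, 6, 8].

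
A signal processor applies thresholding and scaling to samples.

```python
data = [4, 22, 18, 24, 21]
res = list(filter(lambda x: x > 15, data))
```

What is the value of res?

Step 1: Filter elements > 15:
  4: removed
  22: kept
  18: kept
  24: kept
  21: kept
Therefore res = [22, 18, 24, 21].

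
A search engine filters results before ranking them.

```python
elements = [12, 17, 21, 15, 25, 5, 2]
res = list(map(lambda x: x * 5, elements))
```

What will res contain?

Step 1: Apply lambda x: x * 5 to each element:
  12 -> 60
  17 -> 85
  21 -> 105
  15 -> 75
  25 -> 125
  5 -> 25
  2 -> 10
Therefore res = [60, 85, 105, 75, 125, 25, 10].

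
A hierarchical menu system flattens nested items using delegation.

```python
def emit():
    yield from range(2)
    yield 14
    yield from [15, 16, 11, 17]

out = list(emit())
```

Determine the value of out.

Step 1: Trace yields in order:
  yield 0
  yield 1
  yield 14
  yield 15
  yield 16
  yield 11
  yield 17
Therefore out = [0, 1, 14, 15, 16, 11, 17].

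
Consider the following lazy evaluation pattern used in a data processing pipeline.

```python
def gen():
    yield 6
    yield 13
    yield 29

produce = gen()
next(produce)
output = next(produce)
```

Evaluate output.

Step 1: gen() creates a generator.
Step 2: next(produce) yields 6 (consumed and discarded).
Step 3: next(produce) yields 13, assigned to output.
Therefore output = 13.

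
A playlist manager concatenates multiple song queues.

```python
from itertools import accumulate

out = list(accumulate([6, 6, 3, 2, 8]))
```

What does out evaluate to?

Step 1: accumulate computes running sums:
  + 6 = 6
  + 6 = 12
  + 3 = 15
  + 2 = 17
  + 8 = 25
Therefore out = [6, 12, 15, 17, 25].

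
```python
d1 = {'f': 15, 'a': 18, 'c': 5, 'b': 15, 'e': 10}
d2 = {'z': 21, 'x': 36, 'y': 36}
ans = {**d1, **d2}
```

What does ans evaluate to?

Step 1: Merge d1 and d2 (d2 values override on key conflicts).
Step 2: d1 has keys ['f', 'a', 'c', 'b', 'e'], d2 has keys ['z', 'x', 'y'].
Therefore ans = {'f': 15, 'a': 18, 'c': 5, 'b': 15, 'e': 10, 'z': 21, 'x': 36, 'y': 36}.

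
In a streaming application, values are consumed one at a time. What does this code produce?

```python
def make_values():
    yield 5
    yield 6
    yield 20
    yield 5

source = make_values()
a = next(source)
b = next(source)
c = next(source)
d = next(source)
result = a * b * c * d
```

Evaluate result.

Step 1: Create generator and consume all values:
  a = next(source) = 5
  b = next(source) = 6
  c = next(source) = 20
  d = next(source) = 5
Step 2: result = 5 * 6 * 20 * 5 = 3000.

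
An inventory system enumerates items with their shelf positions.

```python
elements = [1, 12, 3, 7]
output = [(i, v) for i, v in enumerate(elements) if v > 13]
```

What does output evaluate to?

Step 1: Filter enumerate([1, 12, 3, 7]) keeping v > 13:
  (0, 1): 1 <= 13, excluded
  (1, 12): 12 <= 13, excluded
  (2, 3): 3 <= 13, excluded
  (3, 7): 7 <= 13, excluded
Therefore output = [].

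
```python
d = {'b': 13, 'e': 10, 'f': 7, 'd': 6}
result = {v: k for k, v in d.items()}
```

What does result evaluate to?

Step 1: Invert dict (swap keys and values):
  'b': 13 -> 13: 'b'
  'e': 10 -> 10: 'e'
  'f': 7 -> 7: 'f'
  'd': 6 -> 6: 'd'
Therefore result = {13: 'b', 10: 'e', 7: 'f', 6: 'd'}.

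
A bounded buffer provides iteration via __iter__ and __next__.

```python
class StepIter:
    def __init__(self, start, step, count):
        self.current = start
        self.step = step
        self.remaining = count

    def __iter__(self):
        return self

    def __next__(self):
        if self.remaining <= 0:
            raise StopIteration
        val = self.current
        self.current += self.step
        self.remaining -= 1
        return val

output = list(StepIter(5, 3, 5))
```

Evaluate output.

Step 1: StepIter starts at 5, increments by 3, for 5 steps:
  Yield 5, then current += 3
  Yield 8, then current += 3
  Yield 11, then current += 3
  Yield 14, then current += 3
  Yield 17, then current += 3
Therefore output = [5, 8, 11, 14, 17].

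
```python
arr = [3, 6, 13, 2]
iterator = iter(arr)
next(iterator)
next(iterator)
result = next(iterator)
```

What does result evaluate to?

Step 1: Create iterator over [3, 6, 13, 2].
Step 2: next() consumes 3.
Step 3: next() consumes 6.
Step 4: next() returns 13.
Therefore result = 13.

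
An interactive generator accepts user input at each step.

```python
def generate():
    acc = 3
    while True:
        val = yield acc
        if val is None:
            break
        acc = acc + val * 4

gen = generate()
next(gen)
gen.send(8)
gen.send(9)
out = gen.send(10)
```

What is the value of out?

Step 1: next() -> yield acc=3.
Step 2: send(8) -> val=8, acc = 3 + 8*4 = 35, yield 35.
Step 3: send(9) -> val=9, acc = 35 + 9*4 = 71, yield 71.
Step 4: send(10) -> val=10, acc = 71 + 10*4 = 111, yield 111.
Therefore out = 111.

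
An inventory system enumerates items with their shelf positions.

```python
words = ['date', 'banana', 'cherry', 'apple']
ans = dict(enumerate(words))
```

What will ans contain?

Step 1: enumerate pairs indices with words:
  0 -> 'date'
  1 -> 'banana'
  2 -> 'cherry'
  3 -> 'apple'
Therefore ans = {0: 'date', 1: 'banana', 2: 'cherry', 3: 'apple'}.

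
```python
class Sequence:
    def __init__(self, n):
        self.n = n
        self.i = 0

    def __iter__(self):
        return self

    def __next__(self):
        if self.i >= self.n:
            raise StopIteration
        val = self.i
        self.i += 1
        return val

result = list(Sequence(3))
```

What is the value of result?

Step 1: Sequence(3) creates an iterator counting 0 to 2.
Step 2: list() consumes all values: [0, 1, 2].
Therefore result = [0, 1, 2].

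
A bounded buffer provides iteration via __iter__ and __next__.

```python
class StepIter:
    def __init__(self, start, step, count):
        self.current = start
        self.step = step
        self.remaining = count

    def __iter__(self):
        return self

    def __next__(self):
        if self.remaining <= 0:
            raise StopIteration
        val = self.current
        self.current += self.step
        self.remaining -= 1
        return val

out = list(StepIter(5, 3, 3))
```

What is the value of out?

Step 1: StepIter starts at 5, increments by 3, for 3 steps:
  Yield 5, then current += 3
  Yield 8, then current += 3
  Yield 11, then current += 3
Therefore out = [5, 8, 11].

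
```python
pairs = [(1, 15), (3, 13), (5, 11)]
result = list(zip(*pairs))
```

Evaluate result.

Step 1: zip(*pairs) transposes: unzips [(1, 15), (3, 13), (5, 11)] into separate sequences.
Step 2: First elements: (1, 3, 5), second elements: (15, 13, 11).
Therefore result = [(1, 3, 5), (15, 13, 11)].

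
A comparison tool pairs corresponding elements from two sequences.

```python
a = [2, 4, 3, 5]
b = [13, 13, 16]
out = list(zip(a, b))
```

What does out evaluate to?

Step 1: zip stops at shortest (len(a)=4, len(b)=3):
  Index 0: (2, 13)
  Index 1: (4, 13)
  Index 2: (3, 16)
Step 2: Last element of a (5) has no pair, dropped.
Therefore out = [(2, 13), (4, 13), (3, 16)].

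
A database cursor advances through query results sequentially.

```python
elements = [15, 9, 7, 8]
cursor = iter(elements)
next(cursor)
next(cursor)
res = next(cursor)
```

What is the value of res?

Step 1: Create iterator over [15, 9, 7, 8].
Step 2: next() consumes 15.
Step 3: next() consumes 9.
Step 4: next() returns 7.
Therefore res = 7.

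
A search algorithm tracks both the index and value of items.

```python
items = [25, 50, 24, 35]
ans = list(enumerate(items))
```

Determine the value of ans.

Step 1: enumerate pairs each element with its index:
  (0, 25)
  (1, 50)
  (2, 24)
  (3, 35)
Therefore ans = [(0, 25), (1, 50), (2, 24), (3, 35)].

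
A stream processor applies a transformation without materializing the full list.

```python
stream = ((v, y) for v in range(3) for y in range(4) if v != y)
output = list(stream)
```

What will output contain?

Step 1: Nested generator over range(3) x range(4) where v != y:
  (0, 0): excluded (v == y)
  (0, 1): included
  (0, 2): included
  (0, 3): included
  (1, 0): included
  (1, 1): excluded (v == y)
  (1, 2): included
  (1, 3): included
  (2, 0): included
  (2, 1): included
  (2, 2): excluded (v == y)
  (2, 3): included
Therefore output = [(0, 1), (0, 2), (0, 3), (1, 0), (1, 2), (1, 3), (2, 0), (2, 1), (2, 3)].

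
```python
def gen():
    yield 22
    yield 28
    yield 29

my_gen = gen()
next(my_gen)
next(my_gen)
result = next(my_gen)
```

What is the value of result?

Step 1: gen() creates a generator.
Step 2: next(my_gen) yields 22 (consumed and discarded).
Step 3: next(my_gen) yields 28 (consumed and discarded).
Step 4: next(my_gen) yields 29, assigned to result.
Therefore result = 29.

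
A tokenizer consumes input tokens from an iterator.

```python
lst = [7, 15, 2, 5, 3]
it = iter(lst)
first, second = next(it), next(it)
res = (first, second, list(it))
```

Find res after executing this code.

Step 1: Create iterator over [7, 15, 2, 5, 3].
Step 2: first = 7, second = 15.
Step 3: Remaining elements: [2, 5, 3].
Therefore res = (7, 15, [2, 5, 3]).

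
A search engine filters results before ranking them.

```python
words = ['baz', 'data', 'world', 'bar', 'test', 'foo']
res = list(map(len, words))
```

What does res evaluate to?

Step 1: Map len() to each word:
  'baz' -> 3
  'data' -> 4
  'world' -> 5
  'bar' -> 3
  'test' -> 4
  'foo' -> 3
Therefore res = [3, 4, 5, 3, 4, 3].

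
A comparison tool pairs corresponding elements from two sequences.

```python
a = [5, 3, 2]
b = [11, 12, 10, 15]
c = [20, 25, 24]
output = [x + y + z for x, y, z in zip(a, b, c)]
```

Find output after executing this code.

Step 1: zip three lists (truncates to shortest, len=3):
  5 + 11 + 20 = 36
  3 + 12 + 25 = 40
  2 + 10 + 24 = 36
Therefore output = [36, 40, 36].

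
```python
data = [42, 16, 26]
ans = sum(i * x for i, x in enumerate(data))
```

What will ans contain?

Step 1: Compute i * x for each (i, x) in enumerate([42, 16, 26]):
  i=0, x=42: 0*42 = 0
  i=1, x=16: 1*16 = 16
  i=2, x=26: 2*26 = 52
Step 2: sum = 0 + 16 + 52 = 68.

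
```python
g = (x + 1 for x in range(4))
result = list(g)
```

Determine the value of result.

Step 1: For each x in range(4), compute x+1:
  x=0: 0+1 = 1
  x=1: 1+1 = 2
  x=2: 2+1 = 3
  x=3: 3+1 = 4
Therefore result = [1, 2, 3, 4].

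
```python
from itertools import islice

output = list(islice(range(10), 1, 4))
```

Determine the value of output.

Step 1: islice(range(10), 1, 4) takes elements at indices [1, 4).
Step 2: Elements: [1, 2, 3].
Therefore output = [1, 2, 3].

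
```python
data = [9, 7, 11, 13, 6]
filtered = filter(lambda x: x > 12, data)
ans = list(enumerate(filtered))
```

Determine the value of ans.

Step 1: Filter [9, 7, 11, 13, 6] for > 12: [13].
Step 2: enumerate re-indexes from 0: [(0, 13)].
Therefore ans = [(0, 13)].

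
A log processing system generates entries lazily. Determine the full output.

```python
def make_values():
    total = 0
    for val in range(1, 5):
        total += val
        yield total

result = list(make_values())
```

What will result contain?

Step 1: Generator accumulates running sum:
  val=1: total = 1, yield 1
  val=2: total = 3, yield 3
  val=3: total = 6, yield 6
  val=4: total = 10, yield 10
Therefore result = [1, 3, 6, 10].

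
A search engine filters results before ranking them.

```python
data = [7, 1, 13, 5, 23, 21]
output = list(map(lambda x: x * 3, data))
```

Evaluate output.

Step 1: Apply lambda x: x * 3 to each element:
  7 -> 21
  1 -> 3
  13 -> 39
  5 -> 15
  23 -> 69
  21 -> 63
Therefore output = [21, 3, 39, 15, 69, 63].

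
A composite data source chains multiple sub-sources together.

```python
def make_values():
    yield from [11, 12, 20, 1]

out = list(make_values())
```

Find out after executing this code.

Step 1: yield from delegates to the iterable, yielding each element.
Step 2: Collected values: [11, 12, 20, 1].
Therefore out = [11, 12, 20, 1].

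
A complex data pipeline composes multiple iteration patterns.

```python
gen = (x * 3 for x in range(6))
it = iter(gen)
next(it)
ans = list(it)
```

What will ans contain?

Step 1: Generator produces [0, 3, 6, 9, 12, 15].
Step 2: next(it) consumes first element (0).
Step 3: list(it) collects remaining: [3, 6, 9, 12, 15].
Therefore ans = [3, 6, 9, 12, 15].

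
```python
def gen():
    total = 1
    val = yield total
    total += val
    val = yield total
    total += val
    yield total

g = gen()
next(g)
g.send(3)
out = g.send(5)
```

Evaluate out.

Step 1: next() -> yield total=1.
Step 2: send(3) -> val=3, total = 1+3 = 4, yield 4.
Step 3: send(5) -> val=5, total = 4+5 = 9, yield 9.
Therefore out = 9.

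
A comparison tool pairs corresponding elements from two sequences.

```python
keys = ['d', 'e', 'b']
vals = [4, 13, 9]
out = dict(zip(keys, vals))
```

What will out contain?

Step 1: zip pairs keys with values:
  'd' -> 4
  'e' -> 13
  'b' -> 9
Therefore out = {'d': 4, 'e': 13, 'b': 9}.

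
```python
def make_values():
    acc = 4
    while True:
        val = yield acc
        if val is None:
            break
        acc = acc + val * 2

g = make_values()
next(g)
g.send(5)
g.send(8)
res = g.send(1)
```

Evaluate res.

Step 1: next() -> yield acc=4.
Step 2: send(5) -> val=5, acc = 4 + 5*2 = 14, yield 14.
Step 3: send(8) -> val=8, acc = 14 + 8*2 = 30, yield 30.
Step 4: send(1) -> val=1, acc = 30 + 1*2 = 32, yield 32.
Therefore res = 32.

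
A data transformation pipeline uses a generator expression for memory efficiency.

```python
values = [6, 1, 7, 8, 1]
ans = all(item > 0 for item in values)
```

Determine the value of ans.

Step 1: Check item > 0 for each element in [6, 1, 7, 8, 1]:
  6 > 0: True
  1 > 0: True
  7 > 0: True
  8 > 0: True
  1 > 0: True
Step 2: all() returns True.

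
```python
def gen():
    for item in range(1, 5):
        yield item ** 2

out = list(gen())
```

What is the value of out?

Step 1: For each item in range(1, 5), yield item**2:
  item=1: yield 1**2 = 1
  item=2: yield 2**2 = 4
  item=3: yield 3**2 = 9
  item=4: yield 4**2 = 16
Therefore out = [1, 4, 9, 16].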